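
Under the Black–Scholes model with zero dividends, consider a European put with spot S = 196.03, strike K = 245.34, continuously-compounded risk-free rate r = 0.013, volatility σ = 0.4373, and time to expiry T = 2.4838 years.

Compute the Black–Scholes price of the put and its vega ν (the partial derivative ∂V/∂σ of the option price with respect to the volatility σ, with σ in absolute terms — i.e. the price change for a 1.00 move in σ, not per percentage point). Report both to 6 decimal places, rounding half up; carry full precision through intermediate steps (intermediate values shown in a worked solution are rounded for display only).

price = 81.362653
ν = 122.983974

σ√T = 0.4373·√2.4838 = 0.689188
d₁ = (ln(S/K) + (r+σ²/2)T) / (σ√T) = (ln(196.03/245.34) + (0.013+0.4373²/2)·2.4838) / 0.689188 = (-0.224377 + 0.269780) / 0.689188 = 0.065878
d₂ = d₁ − σ√T = 0.065878 − 0.689188 = -0.623310
e^{−rT} = e^{−0.013·2.4838} = 0.968226
N(−d₁) = 0.473738,  N(−d₂) = 0.733460
Put price V = K·e^{−rT}·N(−d₂) − S·N(−d₁) = 174.229421 − 92.866768 = 81.362653
φ(d₁) = (1/√(2π))·e^{−d₁²/2} = 0.398078
ν = S·φ(d₁)·√T = 122.983974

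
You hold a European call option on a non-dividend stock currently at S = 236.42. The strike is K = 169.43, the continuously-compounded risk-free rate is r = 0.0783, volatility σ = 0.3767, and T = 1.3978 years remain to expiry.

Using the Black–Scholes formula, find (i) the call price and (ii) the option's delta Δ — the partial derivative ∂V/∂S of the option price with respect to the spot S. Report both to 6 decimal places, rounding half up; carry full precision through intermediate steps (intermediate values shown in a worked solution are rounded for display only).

σ√T = 0.3767·√1.3978 = 0.445367
d₁ = (ln(S/K) + (r+σ²/2)T) / (σ√T) = (ln(236.42/169.43) + (0.0783+0.3767²/2)·1.3978) / 0.445367 = (0.333170 + 0.208624) / 0.445367 = 1.216510
d₂ = d₁ − σ√T = 1.216510 − 0.445367 = 0.771143
e^{−rT} = e^{−0.0783·1.3978} = 0.896329
N(d₁) = 0.888105,  N(d₂) = 0.779689
Call price V = S·N(d₁) − K·e^{−rT}·N(d₂) = 209.965716 − 118.407486 = 91.558231
Δ = N(d₁) = 0.888105

price = 91.558231
Δ = 0.888105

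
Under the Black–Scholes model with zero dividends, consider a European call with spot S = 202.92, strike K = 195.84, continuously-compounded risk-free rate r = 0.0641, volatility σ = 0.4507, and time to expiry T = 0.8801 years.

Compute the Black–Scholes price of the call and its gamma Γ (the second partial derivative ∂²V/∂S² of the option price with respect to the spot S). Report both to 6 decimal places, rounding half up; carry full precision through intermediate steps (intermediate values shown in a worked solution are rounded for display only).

σ√T = 0.4507·√0.8801 = 0.422818
d₁ = (ln(S/K) + (r+σ²/2)T) / (σ√T) = (ln(202.92/195.84) + (0.0641+0.4507²/2)·0.8801) / 0.422818 = (0.035514 + 0.145802) / 0.422818 = 0.428827
d₂ = d₁ − σ√T = 0.428827 − 0.422818 = 0.006009
e^{−rT} = e^{−0.0641·0.8801} = 0.945147
N(d₁) = 0.665975,  N(d₂) = 0.502397
Call price V = S·N(d₁) − K·e^{−rT}·N(d₂) = 135.139732 − 92.992542 = 42.147190
φ(d₁) = (1/√(2π))·e^{−d₁²/2} = 0.363897
Γ = φ(d₁) / (S·σ·√T) = 0.004241

price = 42.147190
Γ = 0.004241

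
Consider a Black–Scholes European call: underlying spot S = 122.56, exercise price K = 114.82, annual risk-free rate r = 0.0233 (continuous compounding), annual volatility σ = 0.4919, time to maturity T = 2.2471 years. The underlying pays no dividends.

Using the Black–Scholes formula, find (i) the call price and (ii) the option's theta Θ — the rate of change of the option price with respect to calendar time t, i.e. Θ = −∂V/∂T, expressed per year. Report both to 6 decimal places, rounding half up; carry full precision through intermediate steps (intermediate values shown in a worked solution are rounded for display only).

σ√T = 0.4919·√2.2471 = 0.737374
d₁ = (ln(S/K) + (r+σ²/2)T) / (σ√T) = (ln(122.56/114.82) + (0.0233+0.4919²/2)·2.2471) / 0.737374 = (0.065235 + 0.324218) / 0.737374 = 0.528162
d₂ = d₁ − σ√T = 0.528162 − 0.737374 = -0.209213
e^{−rT} = e^{−0.0233·2.2471} = 0.948990
N(d₁) = 0.701306,  N(d₂) = 0.417141
Call price V = S·N(d₁) − K·e^{−rT}·N(d₂) = 85.952119 − 45.452944 = 40.499175
φ(d₁) = (1/√(2π))·e^{−d₁²/2} = 0.347005
Θ = −S·φ(d₁)·σ/(2√T) − r·K·e^{−rT}·N(d₂) = −6.977827 − 1.059054 = -8.036880

price = 40.499175
Θ = -8.036880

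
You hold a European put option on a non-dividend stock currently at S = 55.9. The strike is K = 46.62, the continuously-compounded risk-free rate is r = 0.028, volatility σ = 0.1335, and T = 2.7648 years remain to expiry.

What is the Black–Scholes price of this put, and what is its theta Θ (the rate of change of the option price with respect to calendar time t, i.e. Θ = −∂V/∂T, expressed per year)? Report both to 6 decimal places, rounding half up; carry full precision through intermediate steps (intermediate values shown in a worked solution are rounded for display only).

σ√T = 0.1335·√2.7648 = 0.221980
d₁ = (ln(S/K) + (r+σ²/2)T) / (σ√T) = (ln(55.9/46.62) + (0.028+0.1335²/2)·2.7648) / 0.221980 = (0.181535 + 0.102052) / 0.221980 = 1.277534
d₂ = d₁ − σ√T = 1.277534 − 0.221980 = 1.055555
e^{−rT} = e^{−0.028·2.7648} = 0.925506
N(−d₁) = 0.100707,  N(−d₂) = 0.145586
Put price V = K·e^{−rT}·N(−d₂) − S·N(−d₁) = 6.281606 − 5.629511 = 0.652096
φ(d₁) = (1/√(2π))·e^{−d₁²/2} = 0.176403
Θ = −S·φ(d₁)·σ/(2√T) + r·K·e^{−rT}·N(−d₂) = −0.395855 + 0.175885 = -0.219970

price = 0.652096
Θ = -0.219970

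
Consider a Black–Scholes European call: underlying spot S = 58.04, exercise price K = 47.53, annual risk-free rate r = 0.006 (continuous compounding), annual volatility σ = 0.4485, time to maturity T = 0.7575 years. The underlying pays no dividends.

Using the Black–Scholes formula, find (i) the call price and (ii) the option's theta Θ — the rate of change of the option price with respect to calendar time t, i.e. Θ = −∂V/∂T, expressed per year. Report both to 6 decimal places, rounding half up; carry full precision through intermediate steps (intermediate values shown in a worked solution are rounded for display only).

σ√T = 0.4485·√0.7575 = 0.390350
d₁ = (ln(S/K) + (r+σ²/2)T) / (σ√T) = (ln(58.04/47.53) + (0.006+0.4485²/2)·0.7575) / 0.390350 = (0.199771 + 0.080731) / 0.390350 = 0.718594
d₂ = d₁ − σ√T = 0.718594 − 0.390350 = 0.328244
e^{−rT} = e^{−0.006·0.7575} = 0.995465
N(d₁) = 0.763804,  N(d₂) = 0.628636
Call price V = S·N(d₁) − K·e^{−rT}·N(d₂) = 44.331203 − 29.743596 = 14.587607
φ(d₁) = (1/√(2π))·e^{−d₁²/2} = 0.308163
Θ = −S·φ(d₁)·σ/(2√T) − r·K·e^{−rT}·N(d₂) = −4.608386 − 0.178462 = -4.786847

price = 14.587607
Θ = -4.786847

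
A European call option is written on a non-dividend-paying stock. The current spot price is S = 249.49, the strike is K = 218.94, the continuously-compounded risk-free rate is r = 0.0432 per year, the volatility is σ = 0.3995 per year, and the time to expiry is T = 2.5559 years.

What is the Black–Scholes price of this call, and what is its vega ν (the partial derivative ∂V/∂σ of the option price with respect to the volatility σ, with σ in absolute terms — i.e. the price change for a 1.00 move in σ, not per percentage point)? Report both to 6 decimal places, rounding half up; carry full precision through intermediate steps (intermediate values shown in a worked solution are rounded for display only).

price = 86.304030
ν = 124.831110

σ√T = 0.3995·√2.5559 = 0.638688
d₁ = (ln(S/K) + (r+σ²/2)T) / (σ√T) = (ln(249.49/218.94) + (0.0432+0.3995²/2)·2.5559) / 0.638688 = (0.130621 + 0.314376) / 0.638688 = 0.696736
d₂ = d₁ − σ√T = 0.696736 − 0.638688 = 0.058048
e^{−rT} = e^{−0.0432·2.5559} = 0.895463
N(d₁) = 0.757016,  N(d₂) = 0.523145
Call price V = S·N(d₁) − K·e^{−rT}·N(d₂) = 188.867950 − 102.563920 = 86.304030
φ(d₁) = (1/√(2π))·e^{−d₁²/2} = 0.312966
ν = S·φ(d₁)·√T = 124.831110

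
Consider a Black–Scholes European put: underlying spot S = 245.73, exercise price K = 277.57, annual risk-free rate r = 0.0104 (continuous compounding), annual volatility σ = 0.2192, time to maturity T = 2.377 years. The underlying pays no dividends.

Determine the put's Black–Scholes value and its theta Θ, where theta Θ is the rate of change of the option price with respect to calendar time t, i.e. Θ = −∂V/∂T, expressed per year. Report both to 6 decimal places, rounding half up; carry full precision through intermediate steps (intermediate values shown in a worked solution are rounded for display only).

σ√T = 0.2192·√2.377 = 0.337952
d₁ = (ln(S/K) + (r+σ²/2)T) / (σ√T) = (ln(245.73/277.57) + (0.0104+0.2192²/2)·2.377) / 0.337952 = (-0.121840 + 0.081827) / 0.337952 = -0.118399
d₂ = d₁ − σ√T = -0.118399 − 0.337952 = -0.456351
e^{−rT} = e^{−0.0104·2.377} = 0.975582
N(−d₁) = 0.547124,  N(−d₂) = 0.675931
Put price V = K·e^{−rT}·N(−d₂) − S·N(−d₁) = 183.037014 − 134.444835 = 48.592180
φ(d₁) = (1/√(2π))·e^{−d₁²/2} = 0.396156
Θ = −S·φ(d₁)·σ/(2√T) + r·K·e^{−rT}·N(−d₂) = −6.920224 + 1.903585 = -5.016639

price = 48.592180
Θ = -5.016639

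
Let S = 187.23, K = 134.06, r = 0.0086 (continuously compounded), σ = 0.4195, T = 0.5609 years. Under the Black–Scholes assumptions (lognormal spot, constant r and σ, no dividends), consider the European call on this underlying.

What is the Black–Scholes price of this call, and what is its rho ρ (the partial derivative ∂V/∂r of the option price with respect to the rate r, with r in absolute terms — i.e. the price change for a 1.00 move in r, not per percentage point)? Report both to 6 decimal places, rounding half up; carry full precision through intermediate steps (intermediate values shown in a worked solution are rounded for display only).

price = 57.340622
ρ = 61.483084

σ√T = 0.4195·√0.5609 = 0.314177
d₁ = (ln(S/K) + (r+σ²/2)T) / (σ√T) = (ln(187.23/134.06) + (0.0086+0.4195²/2)·0.5609) / 0.314177 = (0.334050 + 0.054177) / 0.314177 = 1.235697
d₂ = d₁ − σ√T = 1.235697 − 0.314177 = 0.921519
e^{−rT} = e^{−0.0086·0.5609} = 0.995188
N(d₁) = 0.891714,  N(d₂) = 0.821610
Call price V = S·N(d₁) − K·e^{−rT}·N(d₂) = 166.955675 − 109.615054 = 57.340622
ρ = K·T·e^{−rT}·N(d₂) = 61.483084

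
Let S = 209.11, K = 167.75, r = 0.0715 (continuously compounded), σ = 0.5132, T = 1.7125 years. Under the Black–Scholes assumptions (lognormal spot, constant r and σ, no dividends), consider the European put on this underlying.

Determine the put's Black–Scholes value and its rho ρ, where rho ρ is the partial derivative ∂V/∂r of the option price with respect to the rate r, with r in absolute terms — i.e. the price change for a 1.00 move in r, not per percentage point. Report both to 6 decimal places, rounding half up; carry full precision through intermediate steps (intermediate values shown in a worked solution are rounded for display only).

price = 22.367830
ρ = -109.459919

σ√T = 0.5132·√1.7125 = 0.671586
d₁ = (ln(S/K) + (r+σ²/2)T) / (σ√T) = (ln(209.11/167.75) + (0.0715+0.5132²/2)·1.7125) / 0.671586 = (0.220386 + 0.347958) / 0.671586 = 0.846270
d₂ = d₁ − σ√T = 0.846270 − 0.671586 = 0.174684
e^{−rT} = e^{−0.0715·1.7125} = 0.884756
N(−d₁) = 0.198701,  N(−d₂) = 0.430664
Put price V = K·e^{−rT}·N(−d₂) − S·N(−d₁) = 63.918201 − 41.550371 = 22.367830
ρ = −K·T·e^{−rT}·N(−d₂) = -109.459919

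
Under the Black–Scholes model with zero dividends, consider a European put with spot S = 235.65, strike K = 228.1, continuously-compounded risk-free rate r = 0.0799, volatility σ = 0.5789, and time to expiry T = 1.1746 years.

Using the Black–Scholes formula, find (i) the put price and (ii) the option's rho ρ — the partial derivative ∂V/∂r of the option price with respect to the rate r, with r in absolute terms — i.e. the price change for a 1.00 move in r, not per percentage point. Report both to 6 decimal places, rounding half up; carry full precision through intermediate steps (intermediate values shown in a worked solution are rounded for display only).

price = 41.659066
ρ = -132.859648

σ√T = 0.5789·√1.1746 = 0.627406
d₁ = (ln(S/K) + (r+σ²/2)T) / (σ√T) = (ln(235.65/228.1) + (0.0799+0.5789²/2)·1.1746) / 0.627406 = (0.032564 + 0.290670) / 0.627406 = 0.515190
d₂ = d₁ − σ√T = 0.515190 − 0.627406 = -0.112216
e^{−rT} = e^{−0.0799·1.1746} = 0.910419
N(−d₁) = 0.303210,  N(−d₂) = 0.544674
Put price V = K·e^{−rT}·N(−d₂) − S·N(−d₁) = 113.110547 − 71.451481 = 41.659066
ρ = −K·T·e^{−rT}·N(−d₂) = -132.859648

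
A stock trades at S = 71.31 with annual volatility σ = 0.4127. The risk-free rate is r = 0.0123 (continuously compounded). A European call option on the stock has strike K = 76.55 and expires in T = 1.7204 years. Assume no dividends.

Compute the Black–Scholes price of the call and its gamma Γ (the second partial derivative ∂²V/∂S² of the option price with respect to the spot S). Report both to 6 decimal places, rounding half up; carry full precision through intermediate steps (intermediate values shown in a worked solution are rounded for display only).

σ√T = 0.4127·√1.7204 = 0.541314
d₁ = (ln(S/K) + (r+σ²/2)T) / (σ√T) = (ln(71.31/76.55) + (0.0123+0.4127²/2)·1.7204) / 0.541314 = (-0.070908 + 0.167671) / 0.541314 = 0.178757
d₂ = d₁ − σ√T = 0.178757 − 0.541314 = -0.362557
e^{−rT} = e^{−0.0123·1.7204} = 0.979061
N(d₁) = 0.570936,  N(d₂) = 0.358468
Call price V = S·N(d₁) − K·e^{−rT}·N(d₂) = 40.713433 − 26.866156 = 13.847276
φ(d₁) = (1/√(2π))·e^{−d₁²/2} = 0.392619
Γ = φ(d₁) / (S·σ·√T) = 0.010171

price = 13.847276
Γ = 0.010171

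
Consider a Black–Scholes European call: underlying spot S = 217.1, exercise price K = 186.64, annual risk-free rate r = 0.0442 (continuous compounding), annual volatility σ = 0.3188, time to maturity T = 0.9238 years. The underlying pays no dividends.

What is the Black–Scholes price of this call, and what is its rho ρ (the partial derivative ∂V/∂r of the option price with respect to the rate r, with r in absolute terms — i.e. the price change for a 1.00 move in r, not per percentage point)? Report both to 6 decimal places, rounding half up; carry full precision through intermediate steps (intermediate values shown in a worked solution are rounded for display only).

σ√T = 0.3188·√0.9238 = 0.306413
d₁ = (ln(S/K) + (r+σ²/2)T) / (σ√T) = (ln(217.1/186.64) + (0.0442+0.3188²/2)·0.9238) / 0.306413 = (0.151176 + 0.087776) / 0.306413 = 0.779839
d₂ = d₁ − σ√T = 0.779839 − 0.306413 = 0.473426
e^{−rT} = e^{−0.0442·0.9238} = 0.959990
N(d₁) = 0.782257,  N(d₂) = 0.682045
Call price V = S·N(d₁) − K·e^{−rT}·N(d₂) = 169.828039 − 122.203851 = 47.624188
ρ = K·T·e^{−rT}·N(d₂) = 112.891918

price = 47.624188
ρ = 112.891918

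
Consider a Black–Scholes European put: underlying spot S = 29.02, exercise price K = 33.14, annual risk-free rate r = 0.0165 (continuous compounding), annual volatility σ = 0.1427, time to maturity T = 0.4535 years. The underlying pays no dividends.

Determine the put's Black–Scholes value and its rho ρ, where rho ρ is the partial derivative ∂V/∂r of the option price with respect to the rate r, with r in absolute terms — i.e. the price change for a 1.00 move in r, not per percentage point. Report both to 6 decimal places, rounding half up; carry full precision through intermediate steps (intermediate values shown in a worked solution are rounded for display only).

price = 4.006982
ρ = -13.600626

σ√T = 0.1427·√0.4535 = 0.096098
d₁ = (ln(S/K) + (r+σ²/2)T) / (σ√T) = (ln(29.02/33.14) + (0.0165+0.1427²/2)·0.4535) / 0.096098 = (-0.132756 + 0.012100) / 0.096098 = -1.255553
d₂ = d₁ − σ√T = -1.255553 − 0.096098 = -1.351650
e^{−rT} = e^{−0.0165·0.4535} = 0.992545
N(−d₁) = 0.895361,  N(−d₂) = 0.911756
Put price V = K·e^{−rT}·N(−d₂) − S·N(−d₁) = 29.990356 − 25.983374 = 4.006982
ρ = −K·T·e^{−rT}·N(−d₂) = -13.600626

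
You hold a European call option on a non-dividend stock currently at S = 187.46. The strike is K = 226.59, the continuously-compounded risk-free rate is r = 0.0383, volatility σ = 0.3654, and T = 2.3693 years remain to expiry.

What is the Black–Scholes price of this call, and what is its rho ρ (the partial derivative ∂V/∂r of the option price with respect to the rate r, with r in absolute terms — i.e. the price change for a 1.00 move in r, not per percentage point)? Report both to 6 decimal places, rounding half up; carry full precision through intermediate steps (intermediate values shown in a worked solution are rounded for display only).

σ√T = 0.3654·√2.3693 = 0.562443
d₁ = (ln(S/K) + (r+σ²/2)T) / (σ√T) = (ln(187.46/226.59) + (0.0383+0.3654²/2)·2.3693) / 0.562443 = (-0.189577 + 0.248915) / 0.562443 = 0.105501
d₂ = d₁ − σ√T = 0.105501 − 0.562443 = -0.456942
e^{−rT} = e^{−0.0383·2.3693} = 0.913251
N(d₁) = 0.542011,  N(d₂) = 0.323857
Call price V = S·N(d₁) − K·e^{−rT}·N(d₂) = 101.605390 − 67.016797 = 34.588593
ρ = K·T·e^{−rT}·N(d₂) = 158.782897

price = 34.588593
ρ = 158.782897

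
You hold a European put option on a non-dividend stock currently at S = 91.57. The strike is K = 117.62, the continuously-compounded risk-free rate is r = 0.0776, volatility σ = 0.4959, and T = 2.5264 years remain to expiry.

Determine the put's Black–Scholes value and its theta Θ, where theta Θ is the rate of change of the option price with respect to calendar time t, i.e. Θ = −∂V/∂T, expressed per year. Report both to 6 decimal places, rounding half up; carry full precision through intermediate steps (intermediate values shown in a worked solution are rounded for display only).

price = 31.469386
Θ = -0.316159

σ√T = 0.4959·√2.5264 = 0.788216
d₁ = (ln(S/K) + (r+σ²/2)T) / (σ√T) = (ln(91.57/117.62) + (0.0776+0.4959²/2)·2.5264) / 0.788216 = (-0.250355 + 0.506691) / 0.788216 = 0.325210
d₂ = d₁ − σ√T = 0.325210 − 0.788216 = -0.463006
e^{−rT} = e^{−0.0776·2.5264} = 0.821972
N(−d₁) = 0.372511,  N(−d₂) = 0.678320
Put price V = K·e^{−rT}·N(−d₂) − S·N(−d₁) = 65.580238 − 34.110852 = 31.469386
φ(d₁) = (1/√(2π))·e^{−d₁²/2} = 0.378394
Θ = −S·φ(d₁)·σ/(2√T) + r·K·e^{−rT}·N(−d₂) = −5.405185 + 5.089026 = -0.316159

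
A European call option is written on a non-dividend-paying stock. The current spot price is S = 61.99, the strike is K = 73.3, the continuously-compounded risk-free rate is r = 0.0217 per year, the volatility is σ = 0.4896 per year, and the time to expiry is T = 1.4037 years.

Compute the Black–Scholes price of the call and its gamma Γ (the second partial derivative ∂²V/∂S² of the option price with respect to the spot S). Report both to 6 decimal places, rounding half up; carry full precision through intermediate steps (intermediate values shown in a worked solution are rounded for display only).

price = 11.040711
Γ = 0.011079

σ√T = 0.4896·√1.4037 = 0.580068
d₁ = (ln(S/K) + (r+σ²/2)T) / (σ√T) = (ln(61.99/73.3) + (0.0217+0.4896²/2)·1.4037) / 0.580068 = (-0.167588 + 0.198699) / 0.580068 = 0.053635
d₂ = d₁ − σ√T = 0.053635 − 0.580068 = -0.526433
e^{−rT} = e^{−0.0217·1.4037} = 0.969999
N(d₁) = 0.521387,  N(d₂) = 0.299294
Call price V = S·N(d₁) − K·e^{−rT}·N(d₂) = 32.320782 − 21.280070 = 11.040711
φ(d₁) = (1/√(2π))·e^{−d₁²/2} = 0.398369
Γ = φ(d₁) / (S·σ·√T) = 0.011079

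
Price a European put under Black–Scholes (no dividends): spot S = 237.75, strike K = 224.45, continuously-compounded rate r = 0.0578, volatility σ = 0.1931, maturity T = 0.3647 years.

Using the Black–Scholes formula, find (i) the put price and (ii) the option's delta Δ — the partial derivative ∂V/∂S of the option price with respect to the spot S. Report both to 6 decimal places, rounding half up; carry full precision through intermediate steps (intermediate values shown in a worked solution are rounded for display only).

price = 3.972543
Δ = -0.231863

σ√T = 0.1931·√0.3647 = 0.116614
d₁ = (ln(S/K) + (r+σ²/2)T) / (σ√T) = (ln(237.75/224.45) + (0.0578+0.1931²/2)·0.3647) / 0.116614 = (0.057567 + 0.027879) / 0.116614 = 0.732724
d₂ = d₁ − σ√T = 0.732724 − 0.116614 = 0.616110
e^{−rT} = e^{−0.0578·0.3647} = 0.979141
N(−d₁) = 0.231863,  N(−d₂) = 0.268911
Put price V = K·e^{−rT}·N(−d₂) − S·N(−d₁) = 59.098051 − 55.125508 = 3.972543
Δ = −N(−d₁) = -0.231863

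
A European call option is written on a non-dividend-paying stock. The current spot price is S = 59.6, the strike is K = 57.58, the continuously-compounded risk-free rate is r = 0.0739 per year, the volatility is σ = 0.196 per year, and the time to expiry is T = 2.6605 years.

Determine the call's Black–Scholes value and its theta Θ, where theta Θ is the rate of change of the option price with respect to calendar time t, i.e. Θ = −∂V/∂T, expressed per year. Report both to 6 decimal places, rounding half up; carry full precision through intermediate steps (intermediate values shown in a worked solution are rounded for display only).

price = 14.613381
Θ = -3.461023

σ√T = 0.196·√2.6605 = 0.319696
d₁ = (ln(S/K) + (r+σ²/2)T) / (σ√T) = (ln(59.6/57.58) + (0.0739+0.196²/2)·2.6605) / 0.319696 = (0.034480 + 0.247714) / 0.319696 = 0.882694
d₂ = d₁ − σ√T = 0.882694 − 0.319696 = 0.562998
e^{−rT} = e^{−0.0739·2.6605} = 0.821510
N(d₁) = 0.811299,  N(d₂) = 0.713282
Call price V = S·N(d₁) − K·e^{−rT}·N(d₂) = 48.353434 − 33.740053 = 14.613381
φ(d₁) = (1/√(2π))·e^{−d₁²/2} = 0.270222
Θ = −S·φ(d₁)·σ/(2√T) − r·K·e^{−rT}·N(d₂) = −0.967633 − 2.493390 = -3.461023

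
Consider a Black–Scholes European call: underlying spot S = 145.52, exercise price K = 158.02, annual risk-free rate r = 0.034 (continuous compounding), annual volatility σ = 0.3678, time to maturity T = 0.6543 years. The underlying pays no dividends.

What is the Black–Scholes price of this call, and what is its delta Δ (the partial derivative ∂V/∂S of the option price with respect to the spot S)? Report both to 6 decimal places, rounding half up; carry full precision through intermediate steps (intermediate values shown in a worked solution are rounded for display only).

price = 13.588642
Δ = 0.478681

σ√T = 0.3678·√0.6543 = 0.297509
d₁ = (ln(S/K) + (r+σ²/2)T) / (σ√T) = (ln(145.52/158.02) + (0.034+0.3678²/2)·0.6543) / 0.297509 = (-0.082408 + 0.066502) / 0.297509 = -0.053464
d₂ = d₁ − σ√T = -0.053464 − 0.297509 = -0.350973
e^{−rT} = e^{−0.034·0.6543} = 0.977999
N(d₁) = 0.478681,  N(d₂) = 0.362804
Call price V = S·N(d₁) − K·e^{−rT}·N(d₂) = 69.657669 − 56.069026 = 13.588642
Δ = N(d₁) = 0.478681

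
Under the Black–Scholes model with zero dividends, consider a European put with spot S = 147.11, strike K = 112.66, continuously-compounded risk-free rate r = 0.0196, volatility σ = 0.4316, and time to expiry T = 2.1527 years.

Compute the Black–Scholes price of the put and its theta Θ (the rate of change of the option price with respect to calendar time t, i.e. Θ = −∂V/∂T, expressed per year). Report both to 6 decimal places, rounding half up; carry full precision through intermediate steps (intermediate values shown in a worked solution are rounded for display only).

σ√T = 0.4316·√2.1527 = 0.633247
d₁ = (ln(S/K) + (r+σ²/2)T) / (σ√T) = (ln(147.11/112.66) + (0.0196+0.4316²/2)·2.1527) / 0.633247 = (0.266806 + 0.242694) / 0.633247 = 0.804583
d₂ = d₁ − σ√T = 0.804583 − 0.633247 = 0.171336
e^{−rT} = e^{−0.0196·2.1527} = 0.958685
N(−d₁) = 0.210530,  N(−d₂) = 0.431980
Put price V = K·e^{−rT}·N(−d₂) − S·N(−d₁) = 46.656153 − 30.971082 = 15.685072
φ(d₁) = (1/√(2π))·e^{−d₁²/2} = 0.288628
Θ = −S·φ(d₁)·σ/(2√T) + r·K·e^{−rT}·N(−d₂) = −6.245119 + 0.914461 = -5.330659

price = 15.685072
Θ = -5.330659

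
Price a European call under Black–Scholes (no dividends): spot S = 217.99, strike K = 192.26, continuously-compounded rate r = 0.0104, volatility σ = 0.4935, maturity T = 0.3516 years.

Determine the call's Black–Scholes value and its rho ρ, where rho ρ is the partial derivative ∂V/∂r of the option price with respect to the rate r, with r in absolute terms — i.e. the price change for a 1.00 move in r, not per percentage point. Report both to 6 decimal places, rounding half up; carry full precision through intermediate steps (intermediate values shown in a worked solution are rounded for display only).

σ√T = 0.4935·√0.3516 = 0.292625
d₁ = (ln(S/K) + (r+σ²/2)T) / (σ√T) = (ln(217.99/192.26) + (0.0104+0.4935²/2)·0.3516) / 0.292625 = (0.125601 + 0.046471) / 0.292625 = 0.588029
d₂ = d₁ − σ√T = 0.588029 − 0.292625 = 0.295403
e^{−rT} = e^{−0.0104·0.3516} = 0.996350
N(d₁) = 0.721743,  N(d₂) = 0.616157
Call price V = S·N(d₁) − K·e^{−rT}·N(d₂) = 157.332855 − 118.029994 = 39.302862
ρ = K·T·e^{−rT}·N(d₂) = 41.499346

price = 39.302862
ρ = 41.499346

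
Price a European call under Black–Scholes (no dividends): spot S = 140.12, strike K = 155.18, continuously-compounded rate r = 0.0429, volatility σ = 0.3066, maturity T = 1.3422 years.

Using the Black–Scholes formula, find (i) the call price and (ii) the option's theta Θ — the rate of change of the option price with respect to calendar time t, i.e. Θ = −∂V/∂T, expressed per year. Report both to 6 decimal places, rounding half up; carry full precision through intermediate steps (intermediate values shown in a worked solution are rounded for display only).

σ√T = 0.3066·√1.3422 = 0.355206
d₁ = (ln(S/K) + (r+σ²/2)T) / (σ√T) = (ln(140.12/155.18) + (0.0429+0.3066²/2)·1.3422) / 0.355206 = (-0.102087 + 0.120666) / 0.355206 = 0.052307
d₂ = d₁ − σ√T = 0.052307 − 0.355206 = -0.302900
e^{−rT} = e^{−0.0429·1.3422} = 0.944046
N(d₁) = 0.520858,  N(d₂) = 0.380983
Call price V = S·N(d₁) − K·e^{−rT}·N(d₂) = 72.982595 − 55.812905 = 17.169689
φ(d₁) = (1/√(2π))·e^{−d₁²/2} = 0.398397
Θ = −S·φ(d₁)·σ/(2√T) − r·K·e^{−rT}·N(d₂) = −7.386686 − 2.394374 = -9.781059

price = 17.169689
Θ = -9.781059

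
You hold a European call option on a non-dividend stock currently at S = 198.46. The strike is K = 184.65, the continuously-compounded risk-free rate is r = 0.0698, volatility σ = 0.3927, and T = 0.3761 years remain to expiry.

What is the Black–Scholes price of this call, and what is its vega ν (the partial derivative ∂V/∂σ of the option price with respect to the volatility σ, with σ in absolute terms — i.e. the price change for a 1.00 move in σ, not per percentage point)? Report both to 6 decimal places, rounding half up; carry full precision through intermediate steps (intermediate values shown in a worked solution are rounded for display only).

price = 28.910956
ν = 42.217218

σ√T = 0.3927·√0.3761 = 0.240831
d₁ = (ln(S/K) + (r+σ²/2)T) / (σ√T) = (ln(198.46/184.65) + (0.0698+0.3927²/2)·0.3761) / 0.240831 = (0.072125 + 0.055252) / 0.240831 = 0.528906
d₂ = d₁ − σ√T = 0.528906 − 0.240831 = 0.288075
e^{−rT} = e^{−0.0698·0.3761} = 0.974090
N(d₁) = 0.701565,  N(d₂) = 0.613355
Call price V = S·N(d₁) − K·e^{−rT}·N(d₂) = 139.232525 − 110.321570 = 28.910956
φ(d₁) = (1/√(2π))·e^{−d₁²/2} = 0.346869
ν = S·φ(d₁)·√T = 42.217218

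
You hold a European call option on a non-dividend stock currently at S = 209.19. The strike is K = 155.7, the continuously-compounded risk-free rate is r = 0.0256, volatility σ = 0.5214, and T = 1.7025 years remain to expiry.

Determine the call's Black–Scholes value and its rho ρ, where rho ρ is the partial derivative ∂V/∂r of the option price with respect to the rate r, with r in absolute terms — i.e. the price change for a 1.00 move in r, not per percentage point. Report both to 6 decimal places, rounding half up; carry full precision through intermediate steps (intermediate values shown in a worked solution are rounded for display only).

σ√T = 0.5214·√1.7025 = 0.680322
d₁ = (ln(S/K) + (r+σ²/2)T) / (σ√T) = (ln(209.19/155.7) + (0.0256+0.5214²/2)·1.7025) / 0.680322 = (0.295312 + 0.275003) / 0.680322 = 0.838301
d₂ = d₁ − σ√T = 0.838301 − 0.680322 = 0.157979
e^{−rT} = e^{−0.0256·1.7025} = 0.957352
N(d₁) = 0.799069,  N(d₂) = 0.562763
Call price V = S·N(d₁) − K·e^{−rT}·N(d₂) = 167.157298 − 83.885361 = 83.271937
ρ = K·T·e^{−rT}·N(d₂) = 142.814828

price = 83.271937
ρ = 142.814828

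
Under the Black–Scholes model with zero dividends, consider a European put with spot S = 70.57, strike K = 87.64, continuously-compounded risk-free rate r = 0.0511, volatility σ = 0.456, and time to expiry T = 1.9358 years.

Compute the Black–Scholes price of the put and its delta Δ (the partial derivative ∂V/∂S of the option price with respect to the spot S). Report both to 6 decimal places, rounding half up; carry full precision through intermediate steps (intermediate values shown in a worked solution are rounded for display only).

σ√T = 0.456·√1.9358 = 0.634447
d₁ = (ln(S/K) + (r+σ²/2)T) / (σ√T) = (ln(70.57/87.64) + (0.0511+0.456²/2)·1.9358) / 0.634447 = (-0.216632 + 0.300181) / 0.634447 = 0.131687
d₂ = d₁ − σ√T = 0.131687 − 0.634447 = -0.502760
e^{−rT} = e^{−0.0511·1.9358} = 0.905816
N(−d₁) = 0.447616,  N(−d₂) = 0.692433
Put price V = K·e^{−rT}·N(−d₂) − S·N(−d₁) = 54.969306 − 31.588262 = 23.381044
Δ = −N(−d₁) = -0.447616

price = 23.381044
Δ = -0.447616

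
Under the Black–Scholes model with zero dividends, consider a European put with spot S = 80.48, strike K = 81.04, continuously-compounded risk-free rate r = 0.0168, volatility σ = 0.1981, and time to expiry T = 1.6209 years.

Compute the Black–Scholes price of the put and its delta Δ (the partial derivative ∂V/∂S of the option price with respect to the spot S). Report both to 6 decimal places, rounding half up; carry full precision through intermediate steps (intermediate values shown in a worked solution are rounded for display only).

σ√T = 0.1981·√1.6209 = 0.252210
d₁ = (ln(S/K) + (r+σ²/2)T) / (σ√T) = (ln(80.48/81.04) + (0.0168+0.1981²/2)·1.6209) / 0.252210 = (-0.006934 + 0.059036) / 0.252210 = 0.206581
d₂ = d₁ − σ√T = 0.206581 − 0.252210 = -0.045629
e^{−rT} = e^{−0.0168·1.6209} = 0.973136
N(−d₁) = 0.418168,  N(−d₂) = 0.518197
Put price V = K·e^{−rT}·N(−d₂) − S·N(−d₁) = 40.866544 − 33.654190 = 7.212355
Δ = −N(−d₁) = -0.418168

price = 7.212355
Δ = -0.418168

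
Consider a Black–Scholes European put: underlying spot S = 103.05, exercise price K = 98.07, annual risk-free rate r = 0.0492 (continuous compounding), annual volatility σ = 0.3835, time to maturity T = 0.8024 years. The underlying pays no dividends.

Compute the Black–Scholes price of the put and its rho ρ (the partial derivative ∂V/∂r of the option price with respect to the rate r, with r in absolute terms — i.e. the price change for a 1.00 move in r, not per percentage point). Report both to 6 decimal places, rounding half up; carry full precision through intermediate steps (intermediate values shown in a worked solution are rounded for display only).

price = 9.511469
ρ = -35.190082

σ√T = 0.3835·√0.8024 = 0.343527
d₁ = (ln(S/K) + (r+σ²/2)T) / (σ√T) = (ln(103.05/98.07) + (0.0492+0.3835²/2)·0.8024) / 0.343527 = (0.049533 + 0.098483) / 0.343527 = 0.430872
d₂ = d₁ − σ√T = 0.430872 − 0.343527 = 0.087345
e^{−rT} = e^{−0.0492·0.8024} = 0.961291
N(−d₁) = 0.333281,  N(−d₂) = 0.465198
Put price V = K·e^{−rT}·N(−d₂) − S·N(−d₁) = 43.856035 − 34.344566 = 9.511469
ρ = −K·T·e^{−rT}·N(−d₂) = -35.190082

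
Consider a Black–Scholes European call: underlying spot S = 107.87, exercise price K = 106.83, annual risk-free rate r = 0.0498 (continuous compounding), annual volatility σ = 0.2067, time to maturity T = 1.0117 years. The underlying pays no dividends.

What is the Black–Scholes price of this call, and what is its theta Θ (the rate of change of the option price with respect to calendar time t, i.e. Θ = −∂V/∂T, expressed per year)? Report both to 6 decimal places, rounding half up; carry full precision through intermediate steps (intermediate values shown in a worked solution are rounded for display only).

price = 12.173073
Θ = -6.993893

σ√T = 0.2067·√1.0117 = 0.207906
d₁ = (ln(S/K) + (r+σ²/2)T) / (σ√T) = (ln(107.87/106.83) + (0.0498+0.2067²/2)·1.0117) / 0.207906 = (0.009688 + 0.071995) / 0.207906 = 0.392885
d₂ = d₁ − σ√T = 0.392885 − 0.207906 = 0.184979
e^{−rT} = e^{−0.0498·1.0117} = 0.950865
N(d₁) = 0.652798,  N(d₂) = 0.573377
Call price V = S·N(d₁) − K·e^{−rT}·N(d₂) = 70.417304 − 58.244231 = 12.173073
φ(d₁) = (1/√(2π))·e^{−d₁²/2} = 0.369310
Θ = −S·φ(d₁)·σ/(2√T) − r·K·e^{−rT}·N(d₂) = −4.093330 − 2.900563 = -6.993893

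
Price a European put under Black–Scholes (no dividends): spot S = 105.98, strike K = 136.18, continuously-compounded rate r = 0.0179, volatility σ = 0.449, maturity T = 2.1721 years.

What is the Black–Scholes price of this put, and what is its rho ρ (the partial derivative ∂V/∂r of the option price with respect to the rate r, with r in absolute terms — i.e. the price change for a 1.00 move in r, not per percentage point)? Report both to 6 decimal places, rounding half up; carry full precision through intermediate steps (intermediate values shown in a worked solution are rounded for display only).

σ√T = 0.449·√2.1721 = 0.661738
d₁ = (ln(S/K) + (r+σ²/2)T) / (σ√T) = (ln(105.98/136.18) + (0.0179+0.449²/2)·2.1721) / 0.661738 = (-0.250727 + 0.257829) / 0.661738 = 0.010733
d₂ = d₁ − σ√T = 0.010733 − 0.661738 = -0.651006
e^{−rT} = e^{−0.0179·2.1721} = 0.961866
N(−d₁) = 0.495718,  N(−d₂) = 0.742479
Put price V = K·e^{−rT}·N(−d₂) − S·N(−d₁) = 97.254930 − 52.536233 = 44.718697
ρ = −K·T·e^{−rT}·N(−d₂) = -211.247433

price = 44.718697
ρ = -211.247433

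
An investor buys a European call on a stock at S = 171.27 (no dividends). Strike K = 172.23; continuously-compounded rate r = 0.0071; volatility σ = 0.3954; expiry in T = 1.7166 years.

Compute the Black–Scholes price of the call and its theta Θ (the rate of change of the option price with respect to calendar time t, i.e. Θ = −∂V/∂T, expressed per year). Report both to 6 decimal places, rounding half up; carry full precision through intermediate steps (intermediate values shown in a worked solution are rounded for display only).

price = 35.455668
Θ = -10.422840

σ√T = 0.3954·√1.7166 = 0.518049
d₁ = (ln(S/K) + (r+σ²/2)T) / (σ√T) = (ln(171.27/172.23) + (0.0071+0.3954²/2)·1.7166) / 0.518049 = (-0.005590 + 0.146375) / 0.518049 = 0.271762
d₂ = d₁ − σ√T = 0.271762 − 0.518049 = -0.246288
e^{−rT} = e^{−0.0071·1.7166} = 0.987886
N(d₁) = 0.607097,  N(d₂) = 0.402730
Call price V = S·N(d₁) − K·e^{−rT}·N(d₂) = 103.977560 − 68.521892 = 35.455668
φ(d₁) = (1/√(2π))·e^{−d₁²/2} = 0.384479
Θ = −S·φ(d₁)·σ/(2√T) − r·K·e^{−rT}·N(d₂) = −9.936335 − 0.486505 = -10.422840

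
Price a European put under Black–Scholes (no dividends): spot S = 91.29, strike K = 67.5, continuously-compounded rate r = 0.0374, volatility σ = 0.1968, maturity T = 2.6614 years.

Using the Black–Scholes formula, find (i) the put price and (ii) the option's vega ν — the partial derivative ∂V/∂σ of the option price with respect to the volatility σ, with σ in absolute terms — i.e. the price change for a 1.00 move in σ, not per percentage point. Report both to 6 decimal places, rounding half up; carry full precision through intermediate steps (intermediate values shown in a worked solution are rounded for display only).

price = 1.201377
ν = 21.958642

σ√T = 0.1968·√2.6614 = 0.321056
d₁ = (ln(S/K) + (r+σ²/2)T) / (σ√T) = (ln(91.29/67.5) + (0.0374+0.1968²/2)·2.6614) / 0.321056 = (0.301914 + 0.151075) / 0.321056 = 1.410935
d₂ = d₁ − σ√T = 1.410935 − 0.321056 = 1.089879
e^{−rT} = e^{−0.0374·2.6614} = 0.905257
N(−d₁) = 0.079132,  N(−d₂) = 0.137883
Put price V = K·e^{−rT}·N(−d₂) − S·N(−d₁) = 8.425334 − 7.223957 = 1.201377
φ(d₁) = (1/√(2π))·e^{−d₁²/2} = 0.147444
ν = S·φ(d₁)·√T = 21.958642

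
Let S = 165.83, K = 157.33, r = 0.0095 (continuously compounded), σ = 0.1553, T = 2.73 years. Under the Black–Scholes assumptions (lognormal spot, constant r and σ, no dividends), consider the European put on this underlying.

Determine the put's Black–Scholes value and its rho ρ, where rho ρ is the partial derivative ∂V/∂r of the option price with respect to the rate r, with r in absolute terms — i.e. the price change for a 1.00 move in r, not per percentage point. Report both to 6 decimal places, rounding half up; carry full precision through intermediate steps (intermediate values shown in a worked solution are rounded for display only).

price = 10.778527
ρ = -179.721607

σ√T = 0.1553·√2.73 = 0.256598
d₁ = (ln(S/K) + (r+σ²/2)T) / (σ√T) = (ln(165.83/157.33) + (0.0095+0.1553²/2)·2.73) / 0.256598 = (0.052618 + 0.058856) / 0.256598 = 0.434430
d₂ = d₁ − σ√T = 0.434430 − 0.256598 = 0.177833
e^{−rT} = e^{−0.0095·2.73} = 0.974398
N(−d₁) = 0.331988,  N(−d₂) = 0.429427
Put price V = K·e^{−rT}·N(−d₂) − S·N(−d₁) = 65.832091 − 55.053563 = 10.778527
ρ = −K·T·e^{−rT}·N(−d₂) = -179.721607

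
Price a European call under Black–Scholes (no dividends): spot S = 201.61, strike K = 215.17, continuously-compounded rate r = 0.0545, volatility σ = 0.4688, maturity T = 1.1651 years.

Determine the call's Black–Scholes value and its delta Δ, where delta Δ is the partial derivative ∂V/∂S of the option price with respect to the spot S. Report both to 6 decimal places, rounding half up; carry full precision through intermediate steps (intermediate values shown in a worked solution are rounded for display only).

price = 40.141020
Δ = 0.598651

σ√T = 0.4688·√1.1651 = 0.506022
d₁ = (ln(S/K) + (r+σ²/2)T) / (σ√T) = (ln(201.61/215.17) + (0.0545+0.4688²/2)·1.1651) / 0.506022 = (-0.065093 + 0.191527) / 0.506022 = 0.249858
d₂ = d₁ − σ√T = 0.249858 − 0.506022 = -0.256164
e^{−rT} = e^{−0.0545·1.1651} = 0.938476
N(d₁) = 0.598651,  N(d₂) = 0.398912
Call price V = S·N(d₁) − K·e^{−rT}·N(d₂) = 120.694128 − 80.553109 = 40.141020
Δ = N(d₁) = 0.598651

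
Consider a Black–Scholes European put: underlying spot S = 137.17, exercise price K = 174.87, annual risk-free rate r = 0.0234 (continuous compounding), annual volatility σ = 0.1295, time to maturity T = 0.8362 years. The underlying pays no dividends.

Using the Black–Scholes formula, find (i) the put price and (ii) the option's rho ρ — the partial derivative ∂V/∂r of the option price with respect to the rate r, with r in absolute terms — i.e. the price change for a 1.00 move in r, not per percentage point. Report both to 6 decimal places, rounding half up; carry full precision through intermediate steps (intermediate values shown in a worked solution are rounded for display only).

σ√T = 0.1295·√0.8362 = 0.118420
d₁ = (ln(S/K) + (r+σ²/2)T) / (σ√T) = (ln(137.17/174.87) + (0.0234+0.1295²/2)·0.8362) / 0.118420 = (-0.242822 + 0.026579) / 0.118420 = -1.826070
d₂ = d₁ − σ√T = -1.826070 − 0.118420 = -1.944490
e^{−rT} = e^{−0.0234·0.8362} = 0.980623
N(−d₁) = 0.966080,  N(−d₂) = 0.974082
Put price V = K·e^{−rT}·N(−d₂) − S·N(−d₁) = 167.037069 − 132.517211 = 34.519858
ρ = −K·T·e^{−rT}·N(−d₂) = -139.676397

price = 34.519858
ρ = -139.676397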